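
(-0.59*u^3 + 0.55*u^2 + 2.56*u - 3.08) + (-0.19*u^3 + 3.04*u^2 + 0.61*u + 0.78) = -0.78*u^3 + 3.59*u^2 + 3.17*u - 2.3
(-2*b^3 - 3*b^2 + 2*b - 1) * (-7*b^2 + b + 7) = 14*b^5 + 19*b^4 - 31*b^3 - 12*b^2 + 13*b - 7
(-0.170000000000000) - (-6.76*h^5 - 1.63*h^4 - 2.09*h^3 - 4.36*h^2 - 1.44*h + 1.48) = 6.76*h^5 + 1.63*h^4 + 2.09*h^3 + 4.36*h^2 + 1.44*h - 1.65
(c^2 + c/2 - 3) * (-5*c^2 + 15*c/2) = -5*c^4 + 5*c^3 + 75*c^2/4 - 45*c/2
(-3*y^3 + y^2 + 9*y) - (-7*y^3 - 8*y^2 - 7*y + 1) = 4*y^3 + 9*y^2 + 16*y - 1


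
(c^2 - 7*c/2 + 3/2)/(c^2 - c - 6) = (c - 1/2)/(c + 2)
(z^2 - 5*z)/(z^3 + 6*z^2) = (z - 5)/(z*(z + 6))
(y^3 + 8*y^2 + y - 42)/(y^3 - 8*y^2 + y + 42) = (y^3 + 8*y^2 + y - 42)/(y^3 - 8*y^2 + y + 42)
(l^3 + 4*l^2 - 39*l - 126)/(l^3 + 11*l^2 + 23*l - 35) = (l^2 - 3*l - 18)/(l^2 + 4*l - 5)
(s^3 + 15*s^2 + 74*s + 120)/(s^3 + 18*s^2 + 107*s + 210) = (s + 4)/(s + 7)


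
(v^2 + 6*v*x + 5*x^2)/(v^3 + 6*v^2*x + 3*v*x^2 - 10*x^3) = (-v - x)/(-v^2 - v*x + 2*x^2)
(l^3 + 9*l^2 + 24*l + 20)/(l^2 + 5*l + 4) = (l^3 + 9*l^2 + 24*l + 20)/(l^2 + 5*l + 4)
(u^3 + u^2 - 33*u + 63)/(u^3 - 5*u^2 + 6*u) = (u^2 + 4*u - 21)/(u*(u - 2))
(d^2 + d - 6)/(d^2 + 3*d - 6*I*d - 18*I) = (d - 2)/(d - 6*I)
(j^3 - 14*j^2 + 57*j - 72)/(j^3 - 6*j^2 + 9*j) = (j - 8)/j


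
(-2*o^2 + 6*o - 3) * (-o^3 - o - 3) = 2*o^5 - 6*o^4 + 5*o^3 - 15*o + 9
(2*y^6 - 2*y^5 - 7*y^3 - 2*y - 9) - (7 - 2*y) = 2*y^6 - 2*y^5 - 7*y^3 - 16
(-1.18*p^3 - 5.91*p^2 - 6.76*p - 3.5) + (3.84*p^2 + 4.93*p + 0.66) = -1.18*p^3 - 2.07*p^2 - 1.83*p - 2.84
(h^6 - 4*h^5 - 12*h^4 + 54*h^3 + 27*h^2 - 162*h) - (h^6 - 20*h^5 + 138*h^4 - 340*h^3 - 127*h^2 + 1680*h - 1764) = 16*h^5 - 150*h^4 + 394*h^3 + 154*h^2 - 1842*h + 1764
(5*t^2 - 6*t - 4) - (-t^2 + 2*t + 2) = 6*t^2 - 8*t - 6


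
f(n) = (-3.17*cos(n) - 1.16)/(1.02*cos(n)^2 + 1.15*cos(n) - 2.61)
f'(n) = (2.04*sin(n)*cos(n) + 1.15*sin(n))*(-3.17*cos(n) - 1.16)/(1.02*cos(n)^2 + 1.15*cos(n) - 2.61)^2 + 3.17*sin(n)/(1.02*cos(n)^2 + 1.15*cos(n) - 2.61) = (3.2334*sin(n)^2 - 2.3664*cos(n) - 12.8411)*sin(n)/(1.02*cos(n)^2 + 1.15*cos(n) - 2.61)^2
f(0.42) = 5.71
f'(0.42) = -11.72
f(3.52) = -0.64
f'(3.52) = 0.48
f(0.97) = 1.81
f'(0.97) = -3.70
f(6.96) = 3.32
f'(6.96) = -7.03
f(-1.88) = 0.07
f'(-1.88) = 1.07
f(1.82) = 0.13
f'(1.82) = -1.11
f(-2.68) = -0.59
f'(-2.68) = 0.56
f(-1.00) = 1.70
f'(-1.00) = 3.48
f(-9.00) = -0.61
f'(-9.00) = 0.53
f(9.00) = -0.61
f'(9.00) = -0.53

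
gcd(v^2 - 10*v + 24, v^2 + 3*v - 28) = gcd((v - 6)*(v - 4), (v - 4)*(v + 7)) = v - 4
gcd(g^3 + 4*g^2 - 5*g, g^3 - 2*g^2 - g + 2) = g - 1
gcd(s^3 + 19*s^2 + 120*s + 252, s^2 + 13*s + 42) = s^2 + 13*s + 42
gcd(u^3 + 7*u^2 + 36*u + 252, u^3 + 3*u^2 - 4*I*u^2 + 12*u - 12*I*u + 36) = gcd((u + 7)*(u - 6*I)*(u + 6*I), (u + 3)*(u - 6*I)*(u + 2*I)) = u - 6*I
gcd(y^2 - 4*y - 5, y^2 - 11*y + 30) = y - 5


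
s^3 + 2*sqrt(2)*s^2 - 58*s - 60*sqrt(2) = (s - 5*sqrt(2))*(s + sqrt(2))*(s + 6*sqrt(2))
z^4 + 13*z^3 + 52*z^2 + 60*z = z*(z + 2)*(z + 5)*(z + 6)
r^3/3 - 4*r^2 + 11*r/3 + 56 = (r/3 + 1)*(r - 8)*(r - 7)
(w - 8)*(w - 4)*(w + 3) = w^3 - 9*w^2 - 4*w + 96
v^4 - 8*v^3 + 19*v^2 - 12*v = v*(v - 4)*(v - 3)*(v - 1)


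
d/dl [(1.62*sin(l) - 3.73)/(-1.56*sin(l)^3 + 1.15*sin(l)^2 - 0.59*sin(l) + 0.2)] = (5.0544*sin(l)^3 - 19.3194*sin(l)^2 + 8.579*sin(l) - 1.8767)*cos(l)/(2.4336*sin(l)^6 - 3.588*sin(l)^5 + 3.1633*sin(l)^4 - 1.981*sin(l)^3 + 0.8081*sin(l)^2 - 0.236*sin(l) + 0.04)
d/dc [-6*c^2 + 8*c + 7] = 8 - 12*c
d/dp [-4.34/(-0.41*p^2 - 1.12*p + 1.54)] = (-3.5588*p - 4.8608)/(0.41*p^2 + 1.12*p - 1.54)^2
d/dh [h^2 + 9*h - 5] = 2*h + 9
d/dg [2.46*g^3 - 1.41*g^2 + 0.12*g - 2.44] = 7.38*g^2 - 2.82*g + 0.12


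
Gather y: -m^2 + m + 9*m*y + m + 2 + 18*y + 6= -m^2 + 2*m + y*(9*m + 18) + 8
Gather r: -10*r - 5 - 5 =-10*r - 10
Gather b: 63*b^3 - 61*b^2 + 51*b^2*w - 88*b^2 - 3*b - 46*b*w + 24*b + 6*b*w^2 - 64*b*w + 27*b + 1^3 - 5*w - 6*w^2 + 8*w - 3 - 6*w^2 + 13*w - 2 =63*b^3 + b^2*(51*w - 149) + b*(6*w^2 - 110*w + 48) - 12*w^2 + 16*w - 4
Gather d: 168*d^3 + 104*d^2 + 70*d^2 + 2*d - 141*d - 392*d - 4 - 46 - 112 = 168*d^3 + 174*d^2 - 531*d - 162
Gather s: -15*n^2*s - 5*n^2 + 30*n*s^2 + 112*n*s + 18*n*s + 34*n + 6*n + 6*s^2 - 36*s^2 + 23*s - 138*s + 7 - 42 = -5*n^2 + 40*n + s^2*(30*n - 30) + s*(-15*n^2 + 130*n - 115) - 35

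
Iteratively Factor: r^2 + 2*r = (r)*(r + 2)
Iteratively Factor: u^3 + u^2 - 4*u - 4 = (u - 2)*(u^2 + 3*u + 2) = (u - 2)*(u + 1)*(u + 2)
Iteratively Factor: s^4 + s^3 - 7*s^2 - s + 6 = (s - 2)*(s^3 + 3*s^2 - s - 3) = (s - 2)*(s + 3)*(s^2 - 1) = (s - 2)*(s - 1)*(s + 3)*(s + 1)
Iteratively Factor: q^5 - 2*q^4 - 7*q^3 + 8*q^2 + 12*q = (q + 1)*(q^4 - 3*q^3 - 4*q^2 + 12*q) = (q - 3)*(q + 1)*(q^3 - 4*q) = q*(q - 3)*(q + 1)*(q^2 - 4) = q*(q - 3)*(q + 1)*(q + 2)*(q - 2)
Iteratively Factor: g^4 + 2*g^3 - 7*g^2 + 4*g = (g)*(g^3 + 2*g^2 - 7*g + 4) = g*(g + 4)*(g^2 - 2*g + 1) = g*(g - 1)*(g + 4)*(g - 1)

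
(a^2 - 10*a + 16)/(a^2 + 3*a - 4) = (a^2 - 10*a + 16)/(a^2 + 3*a - 4)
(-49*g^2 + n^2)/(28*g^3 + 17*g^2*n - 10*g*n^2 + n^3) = (-7*g - n)/(4*g^2 + 3*g*n - n^2)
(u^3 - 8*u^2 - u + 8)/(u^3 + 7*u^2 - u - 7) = (u - 8)/(u + 7)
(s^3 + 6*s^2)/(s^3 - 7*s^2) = (s + 6)/(s - 7)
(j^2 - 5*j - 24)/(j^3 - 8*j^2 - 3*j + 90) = (j - 8)/(j^2 - 11*j + 30)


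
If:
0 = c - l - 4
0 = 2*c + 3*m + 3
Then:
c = -3*m/2 - 3/2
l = -3*m/2 - 11/2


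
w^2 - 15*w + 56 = (w - 8)*(w - 7)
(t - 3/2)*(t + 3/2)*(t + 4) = t^3 + 4*t^2 - 9*t/4 - 9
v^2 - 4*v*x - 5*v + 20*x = (v - 5)*(v - 4*x)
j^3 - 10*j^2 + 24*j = j*(j - 6)*(j - 4)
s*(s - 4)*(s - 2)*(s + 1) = s^4 - 5*s^3 + 2*s^2 + 8*s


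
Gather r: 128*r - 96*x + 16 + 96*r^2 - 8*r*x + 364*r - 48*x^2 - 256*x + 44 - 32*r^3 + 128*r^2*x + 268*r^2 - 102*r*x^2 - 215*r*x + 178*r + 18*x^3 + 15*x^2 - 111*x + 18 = -32*r^3 + r^2*(128*x + 364) + r*(-102*x^2 - 223*x + 670) + 18*x^3 - 33*x^2 - 463*x + 78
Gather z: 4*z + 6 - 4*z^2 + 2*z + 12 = -4*z^2 + 6*z + 18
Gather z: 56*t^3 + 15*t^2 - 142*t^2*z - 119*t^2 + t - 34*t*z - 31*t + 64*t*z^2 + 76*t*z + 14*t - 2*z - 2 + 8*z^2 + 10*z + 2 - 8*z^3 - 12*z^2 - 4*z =56*t^3 - 104*t^2 - 16*t - 8*z^3 + z^2*(64*t - 4) + z*(-142*t^2 + 42*t + 4)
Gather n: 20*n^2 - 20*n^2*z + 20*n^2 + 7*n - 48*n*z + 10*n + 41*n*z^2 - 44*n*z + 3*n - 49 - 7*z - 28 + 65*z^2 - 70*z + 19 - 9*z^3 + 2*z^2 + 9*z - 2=n^2*(40 - 20*z) + n*(41*z^2 - 92*z + 20) - 9*z^3 + 67*z^2 - 68*z - 60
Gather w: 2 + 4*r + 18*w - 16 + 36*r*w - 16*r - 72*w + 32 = -12*r + w*(36*r - 54) + 18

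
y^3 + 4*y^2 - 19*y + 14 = (y - 2)*(y - 1)*(y + 7)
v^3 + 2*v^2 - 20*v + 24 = (v - 2)^2*(v + 6)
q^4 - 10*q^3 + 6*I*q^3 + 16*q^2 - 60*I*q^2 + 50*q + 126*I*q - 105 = (q - 7)*(q - 3)*(q + I)*(q + 5*I)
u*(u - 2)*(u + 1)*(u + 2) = u^4 + u^3 - 4*u^2 - 4*u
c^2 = c^2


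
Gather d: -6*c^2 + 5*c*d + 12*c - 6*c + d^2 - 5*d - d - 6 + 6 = -6*c^2 + 6*c + d^2 + d*(5*c - 6)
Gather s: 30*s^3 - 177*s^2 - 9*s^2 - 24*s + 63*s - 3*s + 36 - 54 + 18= 30*s^3 - 186*s^2 + 36*s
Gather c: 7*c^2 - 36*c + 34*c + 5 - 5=7*c^2 - 2*c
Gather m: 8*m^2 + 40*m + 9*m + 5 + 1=8*m^2 + 49*m + 6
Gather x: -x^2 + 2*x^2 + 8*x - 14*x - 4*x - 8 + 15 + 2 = x^2 - 10*x + 9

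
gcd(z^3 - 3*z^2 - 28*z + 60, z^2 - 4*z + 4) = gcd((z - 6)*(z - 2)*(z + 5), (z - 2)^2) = z - 2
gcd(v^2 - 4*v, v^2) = v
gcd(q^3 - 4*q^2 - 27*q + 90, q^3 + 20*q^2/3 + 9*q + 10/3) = q + 5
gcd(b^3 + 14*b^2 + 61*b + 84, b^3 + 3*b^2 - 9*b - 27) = b + 3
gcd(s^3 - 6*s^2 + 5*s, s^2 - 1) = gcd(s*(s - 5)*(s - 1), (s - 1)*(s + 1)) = s - 1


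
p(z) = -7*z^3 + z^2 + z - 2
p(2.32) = -81.71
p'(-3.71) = -295.47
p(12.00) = -11942.00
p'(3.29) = -219.73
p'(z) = -21*z^2 + 2*z + 1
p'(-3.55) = -270.75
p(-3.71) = 365.51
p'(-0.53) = -5.96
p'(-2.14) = -99.45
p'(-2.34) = -118.67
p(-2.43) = 101.92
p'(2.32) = -107.39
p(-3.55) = 320.22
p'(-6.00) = -767.00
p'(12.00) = -2999.00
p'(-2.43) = -127.86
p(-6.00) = 1540.00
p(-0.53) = -1.21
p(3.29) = -237.16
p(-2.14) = 69.04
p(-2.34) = 90.83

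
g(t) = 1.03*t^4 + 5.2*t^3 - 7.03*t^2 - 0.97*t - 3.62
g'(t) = 4.12*t^3 + 15.6*t^2 - 14.06*t - 0.97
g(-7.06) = 381.89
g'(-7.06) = -573.96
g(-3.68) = -165.50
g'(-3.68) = 56.71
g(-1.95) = -52.12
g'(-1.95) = 55.22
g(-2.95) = -117.43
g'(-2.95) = 70.50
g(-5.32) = -155.33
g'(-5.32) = -105.00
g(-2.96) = -118.13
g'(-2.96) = 70.48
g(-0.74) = -8.55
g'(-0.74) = 16.31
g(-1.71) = -39.71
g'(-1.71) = 48.09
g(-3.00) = -120.95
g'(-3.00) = 70.37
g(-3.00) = -120.95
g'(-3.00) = 70.37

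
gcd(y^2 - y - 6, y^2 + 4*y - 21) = y - 3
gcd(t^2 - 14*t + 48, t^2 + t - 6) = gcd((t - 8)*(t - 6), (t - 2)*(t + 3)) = 1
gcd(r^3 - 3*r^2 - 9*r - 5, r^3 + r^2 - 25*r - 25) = r^2 - 4*r - 5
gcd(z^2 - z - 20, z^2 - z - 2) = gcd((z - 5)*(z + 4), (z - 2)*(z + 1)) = 1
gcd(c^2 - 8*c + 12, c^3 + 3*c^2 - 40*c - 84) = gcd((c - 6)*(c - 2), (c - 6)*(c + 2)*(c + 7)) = c - 6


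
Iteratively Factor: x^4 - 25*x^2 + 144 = (x - 4)*(x^3 + 4*x^2 - 9*x - 36) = (x - 4)*(x + 4)*(x^2 - 9) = (x - 4)*(x - 3)*(x + 4)*(x + 3)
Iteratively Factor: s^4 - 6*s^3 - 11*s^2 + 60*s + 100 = (s + 2)*(s^3 - 8*s^2 + 5*s + 50) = (s - 5)*(s + 2)*(s^2 - 3*s - 10) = (s - 5)^2*(s + 2)*(s + 2)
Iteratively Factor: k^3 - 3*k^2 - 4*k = (k)*(k^2 - 3*k - 4) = k*(k - 4)*(k + 1)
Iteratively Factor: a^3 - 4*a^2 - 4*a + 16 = (a - 4)*(a^2 - 4) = (a - 4)*(a + 2)*(a - 2)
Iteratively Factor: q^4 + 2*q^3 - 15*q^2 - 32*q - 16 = (q - 4)*(q^3 + 6*q^2 + 9*q + 4) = (q - 4)*(q + 4)*(q^2 + 2*q + 1) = (q - 4)*(q + 1)*(q + 4)*(q + 1)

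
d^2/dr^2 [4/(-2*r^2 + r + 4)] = 8*(-4*r^2 + 2*r + (4*r - 1)^2 + 8)/(-2*r^2 + r + 4)^3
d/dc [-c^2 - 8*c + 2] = -2*c - 8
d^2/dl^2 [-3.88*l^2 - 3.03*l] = -7.76000000000000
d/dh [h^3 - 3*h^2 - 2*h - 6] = 3*h^2 - 6*h - 2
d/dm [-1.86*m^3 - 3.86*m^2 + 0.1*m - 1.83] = -5.58*m^2 - 7.72*m + 0.1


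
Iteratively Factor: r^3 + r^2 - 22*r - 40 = (r + 4)*(r^2 - 3*r - 10) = (r - 5)*(r + 4)*(r + 2)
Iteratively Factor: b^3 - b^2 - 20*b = (b + 4)*(b^2 - 5*b) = (b - 5)*(b + 4)*(b)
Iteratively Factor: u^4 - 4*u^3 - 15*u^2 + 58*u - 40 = (u - 5)*(u^3 + u^2 - 10*u + 8) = (u - 5)*(u + 4)*(u^2 - 3*u + 2) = (u - 5)*(u - 1)*(u + 4)*(u - 2)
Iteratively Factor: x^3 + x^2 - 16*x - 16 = (x + 1)*(x^2 - 16) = (x - 4)*(x + 1)*(x + 4)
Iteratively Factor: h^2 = (h)*(h)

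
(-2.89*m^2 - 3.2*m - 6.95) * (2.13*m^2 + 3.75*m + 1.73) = -6.1557*m^4 - 17.6535*m^3 - 31.8032*m^2 - 31.5985*m - 12.0235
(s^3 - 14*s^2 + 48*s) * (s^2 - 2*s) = s^5 - 16*s^4 + 76*s^3 - 96*s^2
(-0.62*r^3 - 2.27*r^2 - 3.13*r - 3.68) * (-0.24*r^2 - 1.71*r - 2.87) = 0.1488*r^5 + 1.605*r^4 + 6.4123*r^3 + 12.7504*r^2 + 15.2759*r + 10.5616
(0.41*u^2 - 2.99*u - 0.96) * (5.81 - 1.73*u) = -0.7093*u^3 + 7.5548*u^2 - 15.7111*u - 5.5776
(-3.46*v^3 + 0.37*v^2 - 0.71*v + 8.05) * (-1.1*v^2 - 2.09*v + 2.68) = 3.806*v^5 + 6.8244*v^4 - 9.2651*v^3 - 6.3795*v^2 - 18.7273*v + 21.574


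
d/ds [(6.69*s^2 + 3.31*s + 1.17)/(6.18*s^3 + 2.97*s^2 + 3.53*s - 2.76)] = (-41.3442*s^4 - 40.9116*s^3 - 7.9068*s^2 - 43.8786*s - 13.2657)/(38.1924*s^6 + 36.7092*s^5 + 52.4517*s^4 - 13.1454*s^3 - 3.9335*s^2 - 19.4856*s + 7.6176)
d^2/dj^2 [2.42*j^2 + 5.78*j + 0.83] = 4.84000000000000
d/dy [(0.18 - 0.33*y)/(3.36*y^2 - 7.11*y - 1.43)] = (1.1088*y^2 - 1.2096*y + 1.7517)/(11.2896*y^4 - 47.7792*y^3 + 40.9425*y^2 + 20.3346*y + 2.0449)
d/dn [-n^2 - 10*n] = -2*n - 10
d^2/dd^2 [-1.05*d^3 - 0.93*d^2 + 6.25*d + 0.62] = -6.3*d - 1.86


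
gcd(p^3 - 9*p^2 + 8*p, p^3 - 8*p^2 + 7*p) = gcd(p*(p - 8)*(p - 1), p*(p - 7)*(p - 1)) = p^2 - p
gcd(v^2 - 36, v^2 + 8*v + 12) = v + 6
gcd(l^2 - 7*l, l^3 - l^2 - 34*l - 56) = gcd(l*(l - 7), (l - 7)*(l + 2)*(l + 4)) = l - 7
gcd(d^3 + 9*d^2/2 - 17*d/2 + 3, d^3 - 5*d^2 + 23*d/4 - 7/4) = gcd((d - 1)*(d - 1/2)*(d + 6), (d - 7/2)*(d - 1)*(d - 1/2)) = d^2 - 3*d/2 + 1/2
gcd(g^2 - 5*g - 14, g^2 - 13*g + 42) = g - 7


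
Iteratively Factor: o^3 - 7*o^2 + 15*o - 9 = (o - 3)*(o^2 - 4*o + 3) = (o - 3)^2*(o - 1)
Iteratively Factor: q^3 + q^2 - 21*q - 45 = (q + 3)*(q^2 - 2*q - 15) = (q - 5)*(q + 3)*(q + 3)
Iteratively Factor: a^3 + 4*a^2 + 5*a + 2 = (a + 2)*(a^2 + 2*a + 1) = (a + 1)*(a + 2)*(a + 1)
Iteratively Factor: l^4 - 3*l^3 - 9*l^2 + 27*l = (l - 3)*(l^3 - 9*l) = (l - 3)^2*(l^2 + 3*l) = l*(l - 3)^2*(l + 3)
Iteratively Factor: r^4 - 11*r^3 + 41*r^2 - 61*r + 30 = (r - 2)*(r^3 - 9*r^2 + 23*r - 15) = (r - 3)*(r - 2)*(r^2 - 6*r + 5) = (r - 5)*(r - 3)*(r - 2)*(r - 1)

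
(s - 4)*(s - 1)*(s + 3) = s^3 - 2*s^2 - 11*s + 12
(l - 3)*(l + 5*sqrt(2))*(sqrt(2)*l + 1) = sqrt(2)*l^3 - 3*sqrt(2)*l^2 + 11*l^2 - 33*l + 5*sqrt(2)*l - 15*sqrt(2)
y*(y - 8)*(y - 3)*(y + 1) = y^4 - 10*y^3 + 13*y^2 + 24*y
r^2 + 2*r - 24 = (r - 4)*(r + 6)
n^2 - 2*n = n*(n - 2)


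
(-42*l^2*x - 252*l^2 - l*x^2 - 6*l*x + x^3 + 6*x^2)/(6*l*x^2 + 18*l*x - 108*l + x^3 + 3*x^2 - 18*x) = (-7*l + x)/(x - 3)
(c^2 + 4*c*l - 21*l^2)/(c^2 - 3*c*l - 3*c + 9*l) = (c + 7*l)/(c - 3)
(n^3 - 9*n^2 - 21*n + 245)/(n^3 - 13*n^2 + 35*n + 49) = (n + 5)/(n + 1)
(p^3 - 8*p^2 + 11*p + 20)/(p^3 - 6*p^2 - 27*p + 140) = (p^2 - 4*p - 5)/(p^2 - 2*p - 35)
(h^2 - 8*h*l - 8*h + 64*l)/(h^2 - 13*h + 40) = (h - 8*l)/(h - 5)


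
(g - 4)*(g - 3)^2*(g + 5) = g^4 - 5*g^3 - 17*g^2 + 129*g - 180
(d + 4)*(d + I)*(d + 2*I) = d^3 + 4*d^2 + 3*I*d^2 - 2*d + 12*I*d - 8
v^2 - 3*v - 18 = (v - 6)*(v + 3)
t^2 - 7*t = t*(t - 7)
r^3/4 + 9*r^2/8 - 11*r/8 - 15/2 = (r/4 + 1)*(r - 5/2)*(r + 3)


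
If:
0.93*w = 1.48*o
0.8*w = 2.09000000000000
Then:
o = 1.64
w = 2.61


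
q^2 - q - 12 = (q - 4)*(q + 3)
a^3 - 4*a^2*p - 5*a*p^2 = a*(a - 5*p)*(a + p)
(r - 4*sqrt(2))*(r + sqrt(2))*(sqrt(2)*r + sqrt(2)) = sqrt(2)*r^3 - 6*r^2 + sqrt(2)*r^2 - 8*sqrt(2)*r - 6*r - 8*sqrt(2)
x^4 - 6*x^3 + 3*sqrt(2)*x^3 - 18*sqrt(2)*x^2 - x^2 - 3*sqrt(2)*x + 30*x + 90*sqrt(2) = (x - 5)*(x - 3)*(x + 2)*(x + 3*sqrt(2))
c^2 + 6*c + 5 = (c + 1)*(c + 5)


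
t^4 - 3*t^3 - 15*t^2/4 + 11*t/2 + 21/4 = (t - 7/2)*(t - 3/2)*(t + 1)^2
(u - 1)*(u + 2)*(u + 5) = u^3 + 6*u^2 + 3*u - 10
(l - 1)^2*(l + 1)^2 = l^4 - 2*l^2 + 1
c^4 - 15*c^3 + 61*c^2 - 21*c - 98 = (c - 7)^2*(c - 2)*(c + 1)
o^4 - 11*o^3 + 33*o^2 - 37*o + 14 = (o - 7)*(o - 2)*(o - 1)^2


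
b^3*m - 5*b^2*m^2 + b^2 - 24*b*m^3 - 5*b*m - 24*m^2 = (b - 8*m)*(b + 3*m)*(b*m + 1)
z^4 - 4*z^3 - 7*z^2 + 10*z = z*(z - 5)*(z - 1)*(z + 2)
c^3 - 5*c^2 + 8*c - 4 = (c - 2)^2*(c - 1)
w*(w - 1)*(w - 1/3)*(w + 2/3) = w^4 - 2*w^3/3 - 5*w^2/9 + 2*w/9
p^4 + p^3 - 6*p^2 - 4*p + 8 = (p - 2)*(p - 1)*(p + 2)^2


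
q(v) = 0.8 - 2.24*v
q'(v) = -2.24000000000000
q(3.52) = -7.08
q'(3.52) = -2.24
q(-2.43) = 6.24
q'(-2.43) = -2.24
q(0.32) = 0.08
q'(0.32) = -2.24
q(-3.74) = 9.18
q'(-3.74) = -2.24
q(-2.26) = 5.86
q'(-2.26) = -2.24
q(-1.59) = 4.36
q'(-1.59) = -2.24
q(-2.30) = 5.95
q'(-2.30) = -2.24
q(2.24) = -4.22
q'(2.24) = -2.24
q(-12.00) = 27.68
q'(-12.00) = -2.24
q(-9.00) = 20.96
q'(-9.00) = -2.24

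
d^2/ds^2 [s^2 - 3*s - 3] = 2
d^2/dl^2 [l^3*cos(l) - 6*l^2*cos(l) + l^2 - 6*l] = -l^3*cos(l) + 6*sqrt(2)*l^2*cos(l + pi/4) + 24*l*sin(l) + 6*l*cos(l) - 12*cos(l) + 2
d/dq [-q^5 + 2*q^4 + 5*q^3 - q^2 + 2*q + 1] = -5*q^4 + 8*q^3 + 15*q^2 - 2*q + 2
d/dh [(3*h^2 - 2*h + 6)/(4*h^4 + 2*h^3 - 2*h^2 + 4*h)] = (-12*h^5 + 9*h^4 - 44*h^3 - 14*h^2 + 12*h - 12)/(2*h^2*(4*h^6 + 4*h^5 - 3*h^4 + 6*h^3 + 5*h^2 - 4*h + 4))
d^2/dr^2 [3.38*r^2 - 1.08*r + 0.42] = 6.76000000000000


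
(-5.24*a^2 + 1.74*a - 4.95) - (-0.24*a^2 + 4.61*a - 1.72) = -5.0*a^2 - 2.87*a - 3.23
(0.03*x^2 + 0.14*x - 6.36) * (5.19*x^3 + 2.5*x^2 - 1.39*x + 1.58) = 0.1557*x^5 + 0.8016*x^4 - 32.7001*x^3 - 16.0472*x^2 + 9.0616*x - 10.0488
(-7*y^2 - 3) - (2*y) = -7*y^2 - 2*y - 3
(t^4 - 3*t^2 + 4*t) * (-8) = -8*t^4 + 24*t^2 - 32*t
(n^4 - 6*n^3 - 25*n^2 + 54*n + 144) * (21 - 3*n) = -3*n^5 + 39*n^4 - 51*n^3 - 687*n^2 + 702*n + 3024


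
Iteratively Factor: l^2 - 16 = (l + 4)*(l - 4)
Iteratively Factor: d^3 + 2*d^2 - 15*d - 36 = (d + 3)*(d^2 - d - 12) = (d - 4)*(d + 3)*(d + 3)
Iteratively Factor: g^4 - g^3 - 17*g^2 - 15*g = (g)*(g^3 - g^2 - 17*g - 15) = g*(g + 3)*(g^2 - 4*g - 5) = g*(g + 1)*(g + 3)*(g - 5)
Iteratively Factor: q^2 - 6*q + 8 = (q - 2)*(q - 4)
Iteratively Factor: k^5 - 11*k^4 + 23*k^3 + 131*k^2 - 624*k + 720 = (k - 3)*(k^4 - 8*k^3 - k^2 + 128*k - 240) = (k - 3)^2*(k^3 - 5*k^2 - 16*k + 80) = (k - 3)^2*(k + 4)*(k^2 - 9*k + 20) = (k - 4)*(k - 3)^2*(k + 4)*(k - 5)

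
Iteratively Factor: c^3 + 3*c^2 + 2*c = (c + 1)*(c^2 + 2*c) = (c + 1)*(c + 2)*(c)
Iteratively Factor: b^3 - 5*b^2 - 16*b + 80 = (b - 5)*(b^2 - 16) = (b - 5)*(b + 4)*(b - 4)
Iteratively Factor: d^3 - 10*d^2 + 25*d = (d - 5)*(d^2 - 5*d) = d*(d - 5)*(d - 5)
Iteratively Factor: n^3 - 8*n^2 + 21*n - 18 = (n - 3)*(n^2 - 5*n + 6) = (n - 3)^2*(n - 2)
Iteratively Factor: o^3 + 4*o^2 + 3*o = (o + 1)*(o^2 + 3*o) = o*(o + 1)*(o + 3)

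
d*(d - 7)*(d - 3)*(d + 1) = d^4 - 9*d^3 + 11*d^2 + 21*d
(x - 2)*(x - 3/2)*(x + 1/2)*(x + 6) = x^4 + 3*x^3 - 67*x^2/4 + 9*x + 9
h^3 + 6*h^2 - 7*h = h*(h - 1)*(h + 7)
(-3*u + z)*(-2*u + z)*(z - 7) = 6*u^2*z - 42*u^2 - 5*u*z^2 + 35*u*z + z^3 - 7*z^2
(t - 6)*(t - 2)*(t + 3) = t^3 - 5*t^2 - 12*t + 36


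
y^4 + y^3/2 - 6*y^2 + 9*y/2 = y*(y - 3/2)*(y - 1)*(y + 3)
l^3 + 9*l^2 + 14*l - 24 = (l - 1)*(l + 4)*(l + 6)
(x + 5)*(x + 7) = x^2 + 12*x + 35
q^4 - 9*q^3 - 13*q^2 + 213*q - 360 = (q - 8)*(q - 3)^2*(q + 5)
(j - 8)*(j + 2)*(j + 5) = j^3 - j^2 - 46*j - 80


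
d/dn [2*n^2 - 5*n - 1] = 4*n - 5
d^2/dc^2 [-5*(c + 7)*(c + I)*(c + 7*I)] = -30*c - 70 - 80*I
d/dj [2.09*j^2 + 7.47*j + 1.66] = 4.18*j + 7.47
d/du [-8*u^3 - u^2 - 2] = 2*u*(-12*u - 1)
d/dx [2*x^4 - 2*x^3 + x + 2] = 8*x^3 - 6*x^2 + 1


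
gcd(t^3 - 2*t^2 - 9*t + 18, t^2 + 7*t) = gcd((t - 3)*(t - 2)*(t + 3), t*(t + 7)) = 1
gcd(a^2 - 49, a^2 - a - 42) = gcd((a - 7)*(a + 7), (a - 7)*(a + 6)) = a - 7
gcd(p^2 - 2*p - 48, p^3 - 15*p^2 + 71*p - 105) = 1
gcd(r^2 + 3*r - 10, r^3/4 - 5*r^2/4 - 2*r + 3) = 1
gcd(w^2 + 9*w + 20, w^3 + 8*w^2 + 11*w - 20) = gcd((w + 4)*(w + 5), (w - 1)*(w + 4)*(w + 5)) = w^2 + 9*w + 20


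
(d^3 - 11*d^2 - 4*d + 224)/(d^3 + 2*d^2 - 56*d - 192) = (d - 7)/(d + 6)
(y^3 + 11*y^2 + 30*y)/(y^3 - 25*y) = (y + 6)/(y - 5)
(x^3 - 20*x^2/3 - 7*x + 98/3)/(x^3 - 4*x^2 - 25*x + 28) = (3*x^2 + x - 14)/(3*(x^2 + 3*x - 4))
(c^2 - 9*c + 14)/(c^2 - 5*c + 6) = (c - 7)/(c - 3)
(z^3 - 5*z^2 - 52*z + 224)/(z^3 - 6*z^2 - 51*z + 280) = (z - 4)/(z - 5)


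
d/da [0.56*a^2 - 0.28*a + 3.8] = 1.12*a - 0.28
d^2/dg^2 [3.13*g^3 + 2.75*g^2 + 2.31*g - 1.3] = 18.78*g + 5.5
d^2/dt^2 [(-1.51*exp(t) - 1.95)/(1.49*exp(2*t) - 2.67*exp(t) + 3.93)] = (-3.352351*exp(4*t) - 23.324013*exp(3*t) + 76.325697*exp(2*t) + 15.928524*exp(t) - 43.783344)*exp(t)/(3.307949*exp(6*t) - 17.783001*exp(5*t) + 58.041162*exp(4*t) - 112.842477*exp(3*t) + 153.088434*exp(2*t) - 123.713649*exp(t) + 60.698457)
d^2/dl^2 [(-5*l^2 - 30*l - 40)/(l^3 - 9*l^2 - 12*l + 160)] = 10*(-l^3 - 6*l^2 + 198*l - 778)/(l^6 - 39*l^5 + 627*l^4 - 5317*l^3 + 25080*l^2 - 62400*l + 64000)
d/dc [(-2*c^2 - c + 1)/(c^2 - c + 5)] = (3*c^2 - 22*c - 4)/(c^4 - 2*c^3 + 11*c^2 - 10*c + 25)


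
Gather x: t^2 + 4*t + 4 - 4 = t^2 + 4*t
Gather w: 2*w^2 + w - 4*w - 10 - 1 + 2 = 2*w^2 - 3*w - 9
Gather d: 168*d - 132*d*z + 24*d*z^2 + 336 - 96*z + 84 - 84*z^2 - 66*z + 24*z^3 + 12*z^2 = d*(24*z^2 - 132*z + 168) + 24*z^3 - 72*z^2 - 162*z + 420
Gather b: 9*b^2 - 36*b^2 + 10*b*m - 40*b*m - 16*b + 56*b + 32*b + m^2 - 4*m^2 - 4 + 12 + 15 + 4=-27*b^2 + b*(72 - 30*m) - 3*m^2 + 27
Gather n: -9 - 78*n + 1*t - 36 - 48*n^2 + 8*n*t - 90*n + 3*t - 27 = -48*n^2 + n*(8*t - 168) + 4*t - 72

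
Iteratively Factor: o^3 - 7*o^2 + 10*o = (o - 2)*(o^2 - 5*o) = (o - 5)*(o - 2)*(o)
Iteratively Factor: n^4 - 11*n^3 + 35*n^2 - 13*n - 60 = (n - 4)*(n^3 - 7*n^2 + 7*n + 15) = (n - 5)*(n - 4)*(n^2 - 2*n - 3) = (n - 5)*(n - 4)*(n - 3)*(n + 1)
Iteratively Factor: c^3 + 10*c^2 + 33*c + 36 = (c + 4)*(c^2 + 6*c + 9) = (c + 3)*(c + 4)*(c + 3)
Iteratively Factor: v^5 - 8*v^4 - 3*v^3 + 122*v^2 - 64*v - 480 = (v + 2)*(v^4 - 10*v^3 + 17*v^2 + 88*v - 240) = (v + 2)*(v + 3)*(v^3 - 13*v^2 + 56*v - 80) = (v - 4)*(v + 2)*(v + 3)*(v^2 - 9*v + 20) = (v - 4)^2*(v + 2)*(v + 3)*(v - 5)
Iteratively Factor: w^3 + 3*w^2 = (w)*(w^2 + 3*w) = w^2*(w + 3)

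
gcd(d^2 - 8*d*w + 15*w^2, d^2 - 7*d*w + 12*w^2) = -d + 3*w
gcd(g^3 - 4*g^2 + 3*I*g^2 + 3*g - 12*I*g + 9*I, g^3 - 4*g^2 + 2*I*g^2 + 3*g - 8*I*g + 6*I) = g^2 - 4*g + 3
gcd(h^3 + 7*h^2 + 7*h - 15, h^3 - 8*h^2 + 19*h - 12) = h - 1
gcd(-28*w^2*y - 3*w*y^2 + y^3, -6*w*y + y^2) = y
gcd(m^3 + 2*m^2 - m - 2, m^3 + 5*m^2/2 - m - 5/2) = m^2 - 1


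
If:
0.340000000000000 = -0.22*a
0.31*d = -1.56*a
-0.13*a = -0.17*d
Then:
No Solution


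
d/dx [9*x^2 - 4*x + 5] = 18*x - 4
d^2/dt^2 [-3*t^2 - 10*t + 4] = -6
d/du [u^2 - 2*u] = 2*u - 2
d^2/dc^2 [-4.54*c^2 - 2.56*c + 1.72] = -9.08000000000000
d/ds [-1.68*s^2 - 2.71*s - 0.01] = -3.36*s - 2.71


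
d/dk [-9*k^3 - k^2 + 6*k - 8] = -27*k^2 - 2*k + 6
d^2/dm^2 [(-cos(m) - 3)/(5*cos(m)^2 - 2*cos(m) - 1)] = 10*(-45*(1 - cos(2*m))^2*cos(m) - 62*(1 - cos(2*m))^2 - 40*cos(m) - 96*cos(2*m) - 18*cos(3*m) + 10*cos(5*m) + 192)/(4*cos(m) - 5*cos(2*m) - 3)^3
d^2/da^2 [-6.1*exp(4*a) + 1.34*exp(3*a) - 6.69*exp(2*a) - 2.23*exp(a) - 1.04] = (-97.6*exp(3*a) + 12.06*exp(2*a) - 26.76*exp(a) - 2.23)*exp(a)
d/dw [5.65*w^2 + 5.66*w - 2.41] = 11.3*w + 5.66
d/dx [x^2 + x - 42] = 2*x + 1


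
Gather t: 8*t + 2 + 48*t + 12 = 56*t + 14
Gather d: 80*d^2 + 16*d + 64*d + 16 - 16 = 80*d^2 + 80*d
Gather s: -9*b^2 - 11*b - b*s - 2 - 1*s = -9*b^2 - 11*b + s*(-b - 1) - 2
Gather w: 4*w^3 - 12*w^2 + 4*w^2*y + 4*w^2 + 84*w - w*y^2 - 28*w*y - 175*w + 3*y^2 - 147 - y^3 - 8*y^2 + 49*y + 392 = 4*w^3 + w^2*(4*y - 8) + w*(-y^2 - 28*y - 91) - y^3 - 5*y^2 + 49*y + 245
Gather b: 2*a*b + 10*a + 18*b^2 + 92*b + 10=10*a + 18*b^2 + b*(2*a + 92) + 10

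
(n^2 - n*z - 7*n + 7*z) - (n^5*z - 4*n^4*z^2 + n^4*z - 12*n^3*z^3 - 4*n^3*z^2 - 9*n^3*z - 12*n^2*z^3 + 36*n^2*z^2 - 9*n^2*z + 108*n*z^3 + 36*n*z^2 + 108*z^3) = -n^5*z + 4*n^4*z^2 - n^4*z + 12*n^3*z^3 + 4*n^3*z^2 + 9*n^3*z + 12*n^2*z^3 - 36*n^2*z^2 + 9*n^2*z + n^2 - 108*n*z^3 - 36*n*z^2 - n*z - 7*n - 108*z^3 + 7*z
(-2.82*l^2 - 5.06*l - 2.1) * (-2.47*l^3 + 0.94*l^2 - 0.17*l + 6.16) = 6.9654*l^5 + 9.8474*l^4 + 0.910000000000001*l^3 - 18.485*l^2 - 30.8126*l - 12.936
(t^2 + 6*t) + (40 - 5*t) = t^2 + t + 40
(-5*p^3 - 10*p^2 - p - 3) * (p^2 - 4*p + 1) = -5*p^5 + 10*p^4 + 34*p^3 - 9*p^2 + 11*p - 3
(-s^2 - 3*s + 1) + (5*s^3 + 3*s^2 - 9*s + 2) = 5*s^3 + 2*s^2 - 12*s + 3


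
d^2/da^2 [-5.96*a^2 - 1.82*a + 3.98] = -11.9200000000000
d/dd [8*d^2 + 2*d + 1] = 16*d + 2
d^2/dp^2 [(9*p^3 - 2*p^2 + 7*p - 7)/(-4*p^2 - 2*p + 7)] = 2*(-416*p^3 + 882*p^2 - 1743*p + 224)/(64*p^6 + 96*p^5 - 288*p^4 - 328*p^3 + 504*p^2 + 294*p - 343)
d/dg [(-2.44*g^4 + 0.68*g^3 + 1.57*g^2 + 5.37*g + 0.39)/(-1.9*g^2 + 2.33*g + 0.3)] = (9.272*g^5 - 18.3476*g^4 + 0.2408*g^3 + 14.4731*g^2 + 2.424*g + 0.7023)/(3.61*g^4 - 8.854*g^3 + 4.2889*g^2 + 1.398*g + 0.09)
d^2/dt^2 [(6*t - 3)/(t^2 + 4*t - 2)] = 6*(4*(t + 2)^2*(2*t - 1) - (6*t + 7)*(t^2 + 4*t - 2))/(t^2 + 4*t - 2)^3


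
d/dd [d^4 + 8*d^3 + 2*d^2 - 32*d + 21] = 4*d^3 + 24*d^2 + 4*d - 32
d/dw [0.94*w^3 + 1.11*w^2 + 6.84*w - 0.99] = 2.82*w^2 + 2.22*w + 6.84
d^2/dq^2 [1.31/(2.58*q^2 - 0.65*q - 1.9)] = (17.439768*q^2 - 4.39374*q - 1.31*(5.16*q - 0.65)*(10.32*q - 1.3) - 12.84324)/(-2.58*q^2 + 0.65*q + 1.9)^3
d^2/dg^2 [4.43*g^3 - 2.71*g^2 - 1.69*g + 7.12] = 26.58*g - 5.42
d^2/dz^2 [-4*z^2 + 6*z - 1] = -8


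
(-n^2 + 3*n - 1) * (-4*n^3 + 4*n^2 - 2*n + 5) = 4*n^5 - 16*n^4 + 18*n^3 - 15*n^2 + 17*n - 5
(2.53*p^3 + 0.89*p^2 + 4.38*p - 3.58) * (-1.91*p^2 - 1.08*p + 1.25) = -4.8323*p^5 - 4.4323*p^4 - 6.1645*p^3 + 3.2199*p^2 + 9.3414*p - 4.475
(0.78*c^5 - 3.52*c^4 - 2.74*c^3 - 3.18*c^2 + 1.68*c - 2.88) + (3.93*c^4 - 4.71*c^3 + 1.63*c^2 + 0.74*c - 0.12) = 0.78*c^5 + 0.41*c^4 - 7.45*c^3 - 1.55*c^2 + 2.42*c - 3.0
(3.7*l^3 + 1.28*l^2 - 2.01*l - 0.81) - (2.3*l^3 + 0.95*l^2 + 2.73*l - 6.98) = 1.4*l^3 + 0.33*l^2 - 4.74*l + 6.17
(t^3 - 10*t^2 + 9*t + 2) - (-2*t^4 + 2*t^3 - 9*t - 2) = 2*t^4 - t^3 - 10*t^2 + 18*t + 4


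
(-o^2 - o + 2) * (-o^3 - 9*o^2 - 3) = o^5 + 10*o^4 + 7*o^3 - 15*o^2 + 3*o - 6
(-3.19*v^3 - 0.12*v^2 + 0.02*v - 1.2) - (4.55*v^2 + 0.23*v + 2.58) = -3.19*v^3 - 4.67*v^2 - 0.21*v - 3.78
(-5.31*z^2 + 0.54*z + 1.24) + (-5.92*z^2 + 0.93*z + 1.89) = -11.23*z^2 + 1.47*z + 3.13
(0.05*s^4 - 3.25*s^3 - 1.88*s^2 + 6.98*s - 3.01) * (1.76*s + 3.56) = 0.088*s^5 - 5.542*s^4 - 14.8788*s^3 + 5.592*s^2 + 19.5512*s - 10.7156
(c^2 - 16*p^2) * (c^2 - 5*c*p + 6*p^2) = c^4 - 5*c^3*p - 10*c^2*p^2 + 80*c*p^3 - 96*p^4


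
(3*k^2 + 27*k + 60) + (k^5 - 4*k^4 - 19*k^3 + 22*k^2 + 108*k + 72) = k^5 - 4*k^4 - 19*k^3 + 25*k^2 + 135*k + 132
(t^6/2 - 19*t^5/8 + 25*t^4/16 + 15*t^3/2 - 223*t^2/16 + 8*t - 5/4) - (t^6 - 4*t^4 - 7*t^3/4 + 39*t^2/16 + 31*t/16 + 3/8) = -t^6/2 - 19*t^5/8 + 89*t^4/16 + 37*t^3/4 - 131*t^2/8 + 97*t/16 - 13/8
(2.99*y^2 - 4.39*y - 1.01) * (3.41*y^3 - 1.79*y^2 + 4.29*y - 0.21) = 10.1959*y^5 - 20.322*y^4 + 17.2411*y^3 - 17.6531*y^2 - 3.411*y + 0.2121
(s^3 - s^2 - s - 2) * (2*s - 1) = 2*s^4 - 3*s^3 - s^2 - 3*s + 2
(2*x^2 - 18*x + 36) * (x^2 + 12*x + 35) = 2*x^4 + 6*x^3 - 110*x^2 - 198*x + 1260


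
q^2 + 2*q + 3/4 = (q + 1/2)*(q + 3/2)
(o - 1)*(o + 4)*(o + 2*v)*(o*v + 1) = o^4*v + 2*o^3*v^2 + 3*o^3*v + o^3 + 6*o^2*v^2 - 2*o^2*v + 3*o^2 - 8*o*v^2 + 6*o*v - 4*o - 8*v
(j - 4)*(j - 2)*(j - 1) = j^3 - 7*j^2 + 14*j - 8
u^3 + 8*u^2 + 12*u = u*(u + 2)*(u + 6)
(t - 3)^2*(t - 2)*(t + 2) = t^4 - 6*t^3 + 5*t^2 + 24*t - 36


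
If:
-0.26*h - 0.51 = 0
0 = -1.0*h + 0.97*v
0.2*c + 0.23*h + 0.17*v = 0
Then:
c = 3.97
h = -1.96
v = -2.02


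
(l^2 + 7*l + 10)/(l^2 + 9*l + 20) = (l + 2)/(l + 4)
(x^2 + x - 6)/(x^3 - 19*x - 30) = (x - 2)/(x^2 - 3*x - 10)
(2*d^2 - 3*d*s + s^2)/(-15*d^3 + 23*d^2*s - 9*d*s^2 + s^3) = (-2*d + s)/(15*d^2 - 8*d*s + s^2)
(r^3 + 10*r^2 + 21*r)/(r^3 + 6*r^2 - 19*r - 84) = r/(r - 4)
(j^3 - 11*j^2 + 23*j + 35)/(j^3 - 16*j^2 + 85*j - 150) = (j^2 - 6*j - 7)/(j^2 - 11*j + 30)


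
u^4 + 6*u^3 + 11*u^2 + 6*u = u*(u + 1)*(u + 2)*(u + 3)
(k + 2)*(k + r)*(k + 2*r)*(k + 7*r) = k^4 + 10*k^3*r + 2*k^3 + 23*k^2*r^2 + 20*k^2*r + 14*k*r^3 + 46*k*r^2 + 28*r^3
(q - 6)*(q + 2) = q^2 - 4*q - 12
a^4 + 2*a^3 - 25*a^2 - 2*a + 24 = (a - 4)*(a - 1)*(a + 1)*(a + 6)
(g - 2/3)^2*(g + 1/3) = g^3 - g^2 + 4/27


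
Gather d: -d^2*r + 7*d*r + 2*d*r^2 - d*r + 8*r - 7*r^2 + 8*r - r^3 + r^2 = -d^2*r + d*(2*r^2 + 6*r) - r^3 - 6*r^2 + 16*r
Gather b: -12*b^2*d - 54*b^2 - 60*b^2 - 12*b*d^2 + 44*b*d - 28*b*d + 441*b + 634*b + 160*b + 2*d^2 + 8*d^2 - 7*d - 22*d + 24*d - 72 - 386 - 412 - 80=b^2*(-12*d - 114) + b*(-12*d^2 + 16*d + 1235) + 10*d^2 - 5*d - 950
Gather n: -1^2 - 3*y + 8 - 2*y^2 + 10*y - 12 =-2*y^2 + 7*y - 5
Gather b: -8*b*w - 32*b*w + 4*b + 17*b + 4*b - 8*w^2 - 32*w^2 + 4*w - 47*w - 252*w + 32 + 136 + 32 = b*(25 - 40*w) - 40*w^2 - 295*w + 200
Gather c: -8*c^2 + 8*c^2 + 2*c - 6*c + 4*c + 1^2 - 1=0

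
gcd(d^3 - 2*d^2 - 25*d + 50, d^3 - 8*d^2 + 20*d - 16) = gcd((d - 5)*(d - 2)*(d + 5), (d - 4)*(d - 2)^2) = d - 2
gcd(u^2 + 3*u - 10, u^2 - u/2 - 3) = u - 2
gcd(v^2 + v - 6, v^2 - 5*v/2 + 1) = v - 2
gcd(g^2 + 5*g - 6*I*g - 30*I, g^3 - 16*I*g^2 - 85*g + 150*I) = g - 6*I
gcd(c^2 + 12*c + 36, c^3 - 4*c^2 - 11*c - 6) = 1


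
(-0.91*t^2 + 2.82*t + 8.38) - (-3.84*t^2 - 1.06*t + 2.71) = 2.93*t^2 + 3.88*t + 5.67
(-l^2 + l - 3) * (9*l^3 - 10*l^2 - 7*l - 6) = -9*l^5 + 19*l^4 - 30*l^3 + 29*l^2 + 15*l + 18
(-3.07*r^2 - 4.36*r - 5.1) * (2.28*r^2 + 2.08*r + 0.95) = -6.9996*r^4 - 16.3264*r^3 - 23.6133*r^2 - 14.75*r - 4.845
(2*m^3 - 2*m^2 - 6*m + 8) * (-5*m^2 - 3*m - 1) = -10*m^5 + 4*m^4 + 34*m^3 - 20*m^2 - 18*m - 8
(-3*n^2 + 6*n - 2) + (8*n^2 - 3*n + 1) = 5*n^2 + 3*n - 1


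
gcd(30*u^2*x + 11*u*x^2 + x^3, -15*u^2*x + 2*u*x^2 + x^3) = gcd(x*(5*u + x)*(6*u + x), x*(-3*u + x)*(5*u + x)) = 5*u*x + x^2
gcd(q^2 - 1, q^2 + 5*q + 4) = q + 1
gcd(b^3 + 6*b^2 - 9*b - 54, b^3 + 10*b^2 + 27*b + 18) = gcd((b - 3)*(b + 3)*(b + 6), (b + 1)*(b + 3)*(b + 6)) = b^2 + 9*b + 18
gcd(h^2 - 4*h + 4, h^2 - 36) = 1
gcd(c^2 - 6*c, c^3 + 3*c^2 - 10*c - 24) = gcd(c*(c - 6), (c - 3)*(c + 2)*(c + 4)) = 1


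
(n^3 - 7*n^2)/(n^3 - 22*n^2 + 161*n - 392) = n^2/(n^2 - 15*n + 56)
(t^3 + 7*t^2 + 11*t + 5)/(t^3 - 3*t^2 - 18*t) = (t^3 + 7*t^2 + 11*t + 5)/(t*(t^2 - 3*t - 18))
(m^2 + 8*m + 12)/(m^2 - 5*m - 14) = (m + 6)/(m - 7)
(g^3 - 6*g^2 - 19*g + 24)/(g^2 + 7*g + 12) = (g^2 - 9*g + 8)/(g + 4)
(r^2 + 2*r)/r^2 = (r + 2)/r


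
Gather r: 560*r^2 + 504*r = 560*r^2 + 504*r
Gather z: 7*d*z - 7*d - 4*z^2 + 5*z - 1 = -7*d - 4*z^2 + z*(7*d + 5) - 1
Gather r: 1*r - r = 0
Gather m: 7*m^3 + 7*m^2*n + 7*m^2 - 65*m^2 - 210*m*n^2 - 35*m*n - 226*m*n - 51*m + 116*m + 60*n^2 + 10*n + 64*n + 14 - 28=7*m^3 + m^2*(7*n - 58) + m*(-210*n^2 - 261*n + 65) + 60*n^2 + 74*n - 14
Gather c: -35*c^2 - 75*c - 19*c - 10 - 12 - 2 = -35*c^2 - 94*c - 24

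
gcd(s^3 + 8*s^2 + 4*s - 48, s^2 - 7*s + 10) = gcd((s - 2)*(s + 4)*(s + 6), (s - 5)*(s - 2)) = s - 2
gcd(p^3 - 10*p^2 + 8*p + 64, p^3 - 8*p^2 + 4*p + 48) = p^2 - 2*p - 8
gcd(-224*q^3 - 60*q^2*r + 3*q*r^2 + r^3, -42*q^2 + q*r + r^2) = 7*q + r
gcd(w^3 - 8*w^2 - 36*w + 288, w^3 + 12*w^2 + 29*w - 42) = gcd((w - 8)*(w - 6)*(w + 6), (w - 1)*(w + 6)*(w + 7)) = w + 6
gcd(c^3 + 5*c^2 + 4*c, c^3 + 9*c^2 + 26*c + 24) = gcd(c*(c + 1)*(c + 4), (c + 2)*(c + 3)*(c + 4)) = c + 4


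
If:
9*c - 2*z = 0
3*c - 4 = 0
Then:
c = 4/3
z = 6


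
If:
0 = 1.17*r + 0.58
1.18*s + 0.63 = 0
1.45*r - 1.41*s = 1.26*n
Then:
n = 0.03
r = -0.50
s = -0.53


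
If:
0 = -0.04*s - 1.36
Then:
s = -34.00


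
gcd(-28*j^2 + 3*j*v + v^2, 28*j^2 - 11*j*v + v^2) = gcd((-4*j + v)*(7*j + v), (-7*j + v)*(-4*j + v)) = -4*j + v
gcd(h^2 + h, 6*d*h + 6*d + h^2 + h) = h + 1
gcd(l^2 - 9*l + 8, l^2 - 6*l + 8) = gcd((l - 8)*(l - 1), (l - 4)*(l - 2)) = 1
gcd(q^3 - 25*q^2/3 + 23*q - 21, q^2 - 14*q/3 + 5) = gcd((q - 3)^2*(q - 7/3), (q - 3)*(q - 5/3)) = q - 3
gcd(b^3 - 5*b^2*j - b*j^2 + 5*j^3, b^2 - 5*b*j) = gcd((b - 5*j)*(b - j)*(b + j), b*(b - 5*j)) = b - 5*j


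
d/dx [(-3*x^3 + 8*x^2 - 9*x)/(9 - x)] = (6*x^3 - 89*x^2 + 144*x - 81)/(x^2 - 18*x + 81)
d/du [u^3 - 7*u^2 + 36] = u*(3*u - 14)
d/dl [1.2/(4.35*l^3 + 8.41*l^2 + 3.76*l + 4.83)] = (-15.66*l^2 - 20.184*l - 4.512)/(4.35*l^3 + 8.41*l^2 + 3.76*l + 4.83)^2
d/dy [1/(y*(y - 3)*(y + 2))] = (-y*(y - 3) - y*(y + 2) - (y - 3)*(y + 2))/(y^2*(y - 3)^2*(y + 2)^2)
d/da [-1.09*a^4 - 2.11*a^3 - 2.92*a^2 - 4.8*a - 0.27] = -4.36*a^3 - 6.33*a^2 - 5.84*a - 4.8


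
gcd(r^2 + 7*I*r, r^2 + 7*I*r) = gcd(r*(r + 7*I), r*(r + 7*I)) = r^2 + 7*I*r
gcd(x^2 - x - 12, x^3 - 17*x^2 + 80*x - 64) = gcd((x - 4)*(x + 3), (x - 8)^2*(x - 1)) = 1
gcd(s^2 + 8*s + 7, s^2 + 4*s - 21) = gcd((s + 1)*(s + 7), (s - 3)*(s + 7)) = s + 7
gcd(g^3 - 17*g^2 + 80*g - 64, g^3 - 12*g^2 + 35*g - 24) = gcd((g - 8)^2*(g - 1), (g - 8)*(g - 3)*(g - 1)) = g^2 - 9*g + 8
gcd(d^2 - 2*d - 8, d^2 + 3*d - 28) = d - 4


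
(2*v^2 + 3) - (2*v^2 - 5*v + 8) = 5*v - 5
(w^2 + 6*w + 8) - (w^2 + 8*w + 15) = -2*w - 7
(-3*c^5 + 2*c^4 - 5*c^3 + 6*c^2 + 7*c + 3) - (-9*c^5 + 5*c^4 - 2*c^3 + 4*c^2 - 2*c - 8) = 6*c^5 - 3*c^4 - 3*c^3 + 2*c^2 + 9*c + 11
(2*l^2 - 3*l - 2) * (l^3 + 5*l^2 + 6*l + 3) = 2*l^5 + 7*l^4 - 5*l^3 - 22*l^2 - 21*l - 6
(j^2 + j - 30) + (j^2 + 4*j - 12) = 2*j^2 + 5*j - 42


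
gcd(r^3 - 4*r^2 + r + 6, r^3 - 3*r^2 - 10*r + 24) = r - 2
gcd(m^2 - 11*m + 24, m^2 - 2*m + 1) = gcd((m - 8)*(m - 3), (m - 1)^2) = 1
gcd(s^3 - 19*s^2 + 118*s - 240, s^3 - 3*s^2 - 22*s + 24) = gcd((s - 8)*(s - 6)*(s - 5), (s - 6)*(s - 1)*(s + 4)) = s - 6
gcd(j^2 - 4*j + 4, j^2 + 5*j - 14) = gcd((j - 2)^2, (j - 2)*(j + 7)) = j - 2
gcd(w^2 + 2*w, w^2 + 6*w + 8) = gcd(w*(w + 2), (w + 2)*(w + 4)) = w + 2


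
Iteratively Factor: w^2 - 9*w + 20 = (w - 4)*(w - 5)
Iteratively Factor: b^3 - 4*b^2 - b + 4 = (b + 1)*(b^2 - 5*b + 4) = (b - 1)*(b + 1)*(b - 4)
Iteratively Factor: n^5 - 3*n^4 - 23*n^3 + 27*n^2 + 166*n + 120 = (n - 5)*(n^4 + 2*n^3 - 13*n^2 - 38*n - 24) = (n - 5)*(n - 4)*(n^3 + 6*n^2 + 11*n + 6) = (n - 5)*(n - 4)*(n + 2)*(n^2 + 4*n + 3) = (n - 5)*(n - 4)*(n + 1)*(n + 2)*(n + 3)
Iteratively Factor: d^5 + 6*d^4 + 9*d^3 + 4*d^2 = (d + 1)*(d^4 + 5*d^3 + 4*d^2) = d*(d + 1)*(d^3 + 5*d^2 + 4*d) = d^2*(d + 1)*(d^2 + 5*d + 4) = d^2*(d + 1)*(d + 4)*(d + 1)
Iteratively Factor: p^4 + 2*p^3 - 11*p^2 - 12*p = (p)*(p^3 + 2*p^2 - 11*p - 12) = p*(p - 3)*(p^2 + 5*p + 4) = p*(p - 3)*(p + 4)*(p + 1)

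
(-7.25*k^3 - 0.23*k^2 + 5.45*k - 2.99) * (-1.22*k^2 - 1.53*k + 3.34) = 8.845*k^5 + 11.3731*k^4 - 30.5121*k^3 - 5.4589*k^2 + 22.7777*k - 9.9866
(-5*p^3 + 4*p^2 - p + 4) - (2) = -5*p^3 + 4*p^2 - p + 2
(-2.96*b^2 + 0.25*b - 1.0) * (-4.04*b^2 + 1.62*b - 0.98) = 11.9584*b^4 - 5.8052*b^3 + 7.3458*b^2 - 1.865*b + 0.98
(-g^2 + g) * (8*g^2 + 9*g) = -8*g^4 - g^3 + 9*g^2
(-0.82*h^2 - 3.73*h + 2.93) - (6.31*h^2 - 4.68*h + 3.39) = -7.13*h^2 + 0.95*h - 0.46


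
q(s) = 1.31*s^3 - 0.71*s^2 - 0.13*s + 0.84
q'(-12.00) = 582.83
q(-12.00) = -2363.52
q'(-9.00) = 330.98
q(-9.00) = -1010.49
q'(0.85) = 1.50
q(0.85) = 1.02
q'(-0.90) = 4.33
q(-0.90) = -0.57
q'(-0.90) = 4.33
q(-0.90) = -0.57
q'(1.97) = 12.32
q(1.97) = 7.84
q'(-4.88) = 100.39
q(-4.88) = -167.67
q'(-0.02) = -0.10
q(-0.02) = 0.84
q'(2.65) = 23.71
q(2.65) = 19.89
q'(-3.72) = 59.54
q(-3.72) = -75.94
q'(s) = 3.93*s^2 - 1.42*s - 0.13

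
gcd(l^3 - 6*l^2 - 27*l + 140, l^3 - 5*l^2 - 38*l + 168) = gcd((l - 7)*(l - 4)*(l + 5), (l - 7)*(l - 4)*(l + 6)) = l^2 - 11*l + 28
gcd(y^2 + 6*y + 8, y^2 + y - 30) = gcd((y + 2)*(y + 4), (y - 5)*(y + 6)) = 1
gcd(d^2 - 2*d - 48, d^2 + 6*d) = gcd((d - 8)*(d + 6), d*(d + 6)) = d + 6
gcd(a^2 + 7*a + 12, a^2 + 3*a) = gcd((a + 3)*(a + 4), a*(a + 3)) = a + 3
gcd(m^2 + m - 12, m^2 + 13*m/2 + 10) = m + 4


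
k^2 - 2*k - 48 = (k - 8)*(k + 6)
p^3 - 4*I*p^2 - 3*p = p*(p - 3*I)*(p - I)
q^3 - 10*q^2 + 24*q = q*(q - 6)*(q - 4)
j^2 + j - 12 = (j - 3)*(j + 4)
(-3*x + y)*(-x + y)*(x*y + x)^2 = 3*x^4*y^2 + 6*x^4*y + 3*x^4 - 4*x^3*y^3 - 8*x^3*y^2 - 4*x^3*y + x^2*y^4 + 2*x^2*y^3 + x^2*y^2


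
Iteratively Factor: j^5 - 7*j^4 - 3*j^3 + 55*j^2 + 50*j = (j)*(j^4 - 7*j^3 - 3*j^2 + 55*j + 50) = j*(j + 1)*(j^3 - 8*j^2 + 5*j + 50) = j*(j + 1)*(j + 2)*(j^2 - 10*j + 25) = j*(j - 5)*(j + 1)*(j + 2)*(j - 5)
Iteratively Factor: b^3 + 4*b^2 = (b)*(b^2 + 4*b) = b*(b + 4)*(b)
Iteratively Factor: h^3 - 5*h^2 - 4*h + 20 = (h - 2)*(h^2 - 3*h - 10) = (h - 5)*(h - 2)*(h + 2)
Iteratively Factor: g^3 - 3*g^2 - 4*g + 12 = (g - 2)*(g^2 - g - 6) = (g - 2)*(g + 2)*(g - 3)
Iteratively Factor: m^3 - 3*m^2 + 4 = (m - 2)*(m^2 - m - 2) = (m - 2)^2*(m + 1)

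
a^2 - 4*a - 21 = (a - 7)*(a + 3)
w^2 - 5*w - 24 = (w - 8)*(w + 3)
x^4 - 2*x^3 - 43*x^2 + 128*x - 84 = (x - 6)*(x - 2)*(x - 1)*(x + 7)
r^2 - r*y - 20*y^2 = (r - 5*y)*(r + 4*y)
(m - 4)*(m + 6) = m^2 + 2*m - 24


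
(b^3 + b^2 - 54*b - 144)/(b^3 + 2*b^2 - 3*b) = (b^2 - 2*b - 48)/(b*(b - 1))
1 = 1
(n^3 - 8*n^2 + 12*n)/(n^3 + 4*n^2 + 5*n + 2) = n*(n^2 - 8*n + 12)/(n^3 + 4*n^2 + 5*n + 2)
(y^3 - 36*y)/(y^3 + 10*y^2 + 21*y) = (y^2 - 36)/(y^2 + 10*y + 21)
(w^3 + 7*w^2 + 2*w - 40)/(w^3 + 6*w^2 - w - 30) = (w + 4)/(w + 3)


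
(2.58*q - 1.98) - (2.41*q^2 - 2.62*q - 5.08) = -2.41*q^2 + 5.2*q + 3.1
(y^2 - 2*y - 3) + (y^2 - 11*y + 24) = 2*y^2 - 13*y + 21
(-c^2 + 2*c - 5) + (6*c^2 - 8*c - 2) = 5*c^2 - 6*c - 7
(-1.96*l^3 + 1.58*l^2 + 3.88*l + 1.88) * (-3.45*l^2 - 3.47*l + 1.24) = 6.762*l^5 + 1.3502*l^4 - 21.299*l^3 - 17.9904*l^2 - 1.7124*l + 2.3312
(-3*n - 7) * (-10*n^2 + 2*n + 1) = 30*n^3 + 64*n^2 - 17*n - 7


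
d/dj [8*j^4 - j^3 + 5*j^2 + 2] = j*(32*j^2 - 3*j + 10)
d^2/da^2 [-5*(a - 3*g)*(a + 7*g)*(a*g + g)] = 10*g*(-3*a - 4*g - 1)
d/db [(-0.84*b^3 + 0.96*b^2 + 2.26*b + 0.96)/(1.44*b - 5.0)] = (-2.4192*b^3 + 13.9824*b^2 - 9.6*b - 12.6824)/(2.0736*b^2 - 14.4*b + 25.0)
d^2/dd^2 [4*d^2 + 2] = 8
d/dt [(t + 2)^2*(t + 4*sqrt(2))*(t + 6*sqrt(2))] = 4*t^3 + 12*t^2 + 30*sqrt(2)*t^2 + 104*t + 80*sqrt(2)*t + 40*sqrt(2) + 192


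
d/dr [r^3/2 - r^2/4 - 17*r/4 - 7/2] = 3*r^2/2 - r/2 - 17/4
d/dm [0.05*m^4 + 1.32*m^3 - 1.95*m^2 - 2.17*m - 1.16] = 0.2*m^3 + 3.96*m^2 - 3.9*m - 2.17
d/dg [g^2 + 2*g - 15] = 2*g + 2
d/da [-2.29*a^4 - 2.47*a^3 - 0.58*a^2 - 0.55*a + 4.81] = -9.16*a^3 - 7.41*a^2 - 1.16*a - 0.55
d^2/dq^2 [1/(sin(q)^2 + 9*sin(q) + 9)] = (-4*sin(q)^4 - 27*sin(q)^3 - 39*sin(q)^2 + 135*sin(q) + 144)/(sin(q)^2 + 9*sin(q) + 9)^3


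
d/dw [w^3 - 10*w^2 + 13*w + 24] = 3*w^2 - 20*w + 13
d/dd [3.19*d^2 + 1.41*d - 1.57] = 6.38*d + 1.41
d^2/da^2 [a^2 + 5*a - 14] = 2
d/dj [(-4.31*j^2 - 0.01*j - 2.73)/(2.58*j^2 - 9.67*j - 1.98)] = (41.7035*j^2 + 31.1544*j - 26.3793)/(6.6564*j^4 - 49.8972*j^3 + 83.2921*j^2 + 38.2932*j + 3.9204)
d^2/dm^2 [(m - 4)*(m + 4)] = 2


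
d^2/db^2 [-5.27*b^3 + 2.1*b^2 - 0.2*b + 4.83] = 4.2 - 31.62*b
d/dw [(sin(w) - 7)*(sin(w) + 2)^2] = 3*(sin(w) - 4)*(sin(w) + 2)*cos(w)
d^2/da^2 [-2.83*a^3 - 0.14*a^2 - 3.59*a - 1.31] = -16.98*a - 0.28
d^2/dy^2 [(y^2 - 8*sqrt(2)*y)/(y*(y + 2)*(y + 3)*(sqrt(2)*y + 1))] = 2*(6*y^5 - 93*sqrt(2)*y^4 + 30*y^4 - 635*sqrt(2)*y^3 - 89*y^3 - 1548*sqrt(2)*y^2 - 720*y^2 - 1650*sqrt(2)*y - 1218*y - 764*sqrt(2) - 510)/(2*sqrt(2)*y^9 + 6*y^8 + 30*sqrt(2)*y^8 + 90*y^7 + 189*sqrt(2)*y^7 + 559*y^6 + 655*sqrt(2)*y^6 + 1845*y^5 + 1395*sqrt(2)*y^5 + 1995*sqrt(2)*y^4 + 3441*y^4 + 2106*sqrt(2)*y^3 + 3545*y^3 + 1854*y^2 + 1620*sqrt(2)*y^2 + 540*y + 648*sqrt(2)*y + 216)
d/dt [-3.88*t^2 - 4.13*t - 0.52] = -7.76*t - 4.13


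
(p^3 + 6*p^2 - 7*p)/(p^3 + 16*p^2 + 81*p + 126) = p*(p - 1)/(p^2 + 9*p + 18)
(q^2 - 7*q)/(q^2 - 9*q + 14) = q/(q - 2)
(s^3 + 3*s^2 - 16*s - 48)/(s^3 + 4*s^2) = (s^2 - s - 12)/s^2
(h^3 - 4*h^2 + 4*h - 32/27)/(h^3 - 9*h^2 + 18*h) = (h^3 - 4*h^2 + 4*h - 32/27)/(h*(h^2 - 9*h + 18))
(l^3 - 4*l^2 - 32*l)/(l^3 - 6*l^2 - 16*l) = (l + 4)/(l + 2)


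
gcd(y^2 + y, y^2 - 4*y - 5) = y + 1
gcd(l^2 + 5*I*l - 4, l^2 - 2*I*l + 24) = l + 4*I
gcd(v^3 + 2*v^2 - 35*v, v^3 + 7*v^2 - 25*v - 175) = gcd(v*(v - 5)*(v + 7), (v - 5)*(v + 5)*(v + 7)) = v^2 + 2*v - 35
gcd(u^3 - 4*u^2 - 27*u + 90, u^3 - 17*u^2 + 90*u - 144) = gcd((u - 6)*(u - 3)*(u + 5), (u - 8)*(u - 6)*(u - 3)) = u^2 - 9*u + 18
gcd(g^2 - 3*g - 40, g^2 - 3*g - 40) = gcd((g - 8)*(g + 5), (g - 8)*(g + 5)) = g^2 - 3*g - 40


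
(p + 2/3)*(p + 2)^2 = p^3 + 14*p^2/3 + 20*p/3 + 8/3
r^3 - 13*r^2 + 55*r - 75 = (r - 5)^2*(r - 3)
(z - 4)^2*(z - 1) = z^3 - 9*z^2 + 24*z - 16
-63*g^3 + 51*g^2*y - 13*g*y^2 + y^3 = (-7*g + y)*(-3*g + y)^2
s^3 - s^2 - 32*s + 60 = (s - 5)*(s - 2)*(s + 6)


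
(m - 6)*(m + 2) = m^2 - 4*m - 12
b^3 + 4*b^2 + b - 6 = (b - 1)*(b + 2)*(b + 3)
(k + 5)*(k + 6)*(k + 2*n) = k^3 + 2*k^2*n + 11*k^2 + 22*k*n + 30*k + 60*n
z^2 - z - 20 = (z - 5)*(z + 4)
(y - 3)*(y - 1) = y^2 - 4*y + 3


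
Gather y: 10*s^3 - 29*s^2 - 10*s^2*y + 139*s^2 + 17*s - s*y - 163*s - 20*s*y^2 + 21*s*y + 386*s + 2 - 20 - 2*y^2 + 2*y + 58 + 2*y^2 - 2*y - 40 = 10*s^3 + 110*s^2 - 20*s*y^2 + 240*s + y*(-10*s^2 + 20*s)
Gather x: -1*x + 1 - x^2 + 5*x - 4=-x^2 + 4*x - 3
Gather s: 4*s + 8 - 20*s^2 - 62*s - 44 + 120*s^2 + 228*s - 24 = 100*s^2 + 170*s - 60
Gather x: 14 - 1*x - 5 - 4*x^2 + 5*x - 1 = -4*x^2 + 4*x + 8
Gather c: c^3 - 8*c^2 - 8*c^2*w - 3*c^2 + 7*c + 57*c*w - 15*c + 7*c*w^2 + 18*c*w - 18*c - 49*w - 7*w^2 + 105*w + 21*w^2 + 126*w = c^3 + c^2*(-8*w - 11) + c*(7*w^2 + 75*w - 26) + 14*w^2 + 182*w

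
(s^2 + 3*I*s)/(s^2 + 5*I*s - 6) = s/(s + 2*I)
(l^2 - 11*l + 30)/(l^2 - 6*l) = (l - 5)/l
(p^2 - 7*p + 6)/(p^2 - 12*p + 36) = (p - 1)/(p - 6)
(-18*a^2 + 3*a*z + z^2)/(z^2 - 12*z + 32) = (-18*a^2 + 3*a*z + z^2)/(z^2 - 12*z + 32)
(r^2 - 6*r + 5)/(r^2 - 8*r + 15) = (r - 1)/(r - 3)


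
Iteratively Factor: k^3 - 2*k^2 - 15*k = (k)*(k^2 - 2*k - 15) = k*(k + 3)*(k - 5)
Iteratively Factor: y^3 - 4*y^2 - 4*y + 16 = (y - 4)*(y^2 - 4) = (y - 4)*(y + 2)*(y - 2)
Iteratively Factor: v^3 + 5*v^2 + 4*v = (v)*(v^2 + 5*v + 4) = v*(v + 4)*(v + 1)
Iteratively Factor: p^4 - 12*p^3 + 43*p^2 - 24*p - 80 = (p - 5)*(p^3 - 7*p^2 + 8*p + 16) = (p - 5)*(p - 4)*(p^2 - 3*p - 4) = (p - 5)*(p - 4)*(p + 1)*(p - 4)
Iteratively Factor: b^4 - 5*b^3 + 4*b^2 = (b - 1)*(b^3 - 4*b^2) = b*(b - 1)*(b^2 - 4*b) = b^2*(b - 1)*(b - 4)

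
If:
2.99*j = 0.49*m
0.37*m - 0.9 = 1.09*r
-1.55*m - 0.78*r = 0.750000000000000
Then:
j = -0.01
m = -0.06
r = -0.85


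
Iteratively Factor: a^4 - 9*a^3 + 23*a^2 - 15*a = (a - 3)*(a^3 - 6*a^2 + 5*a) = a*(a - 3)*(a^2 - 6*a + 5) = a*(a - 3)*(a - 1)*(a - 5)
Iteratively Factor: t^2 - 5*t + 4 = (t - 1)*(t - 4)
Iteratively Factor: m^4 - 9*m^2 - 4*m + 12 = (m + 2)*(m^3 - 2*m^2 - 5*m + 6) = (m - 1)*(m + 2)*(m^2 - m - 6) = (m - 3)*(m - 1)*(m + 2)*(m + 2)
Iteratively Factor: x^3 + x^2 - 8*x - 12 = (x + 2)*(x^2 - x - 6) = (x - 3)*(x + 2)*(x + 2)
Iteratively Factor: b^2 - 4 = (b - 2)*(b + 2)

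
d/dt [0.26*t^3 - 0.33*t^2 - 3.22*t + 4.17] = 0.78*t^2 - 0.66*t - 3.22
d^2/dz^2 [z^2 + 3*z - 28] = 2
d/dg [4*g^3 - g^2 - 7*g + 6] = 12*g^2 - 2*g - 7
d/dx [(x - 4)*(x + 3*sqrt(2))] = 2*x - 4 + 3*sqrt(2)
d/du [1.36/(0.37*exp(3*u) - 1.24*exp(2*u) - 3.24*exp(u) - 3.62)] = (-1.5096*exp(2*u) + 3.3728*exp(u) + 4.4064)*exp(u)/(-0.37*exp(3*u) + 1.24*exp(2*u) + 3.24*exp(u) + 3.62)^2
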